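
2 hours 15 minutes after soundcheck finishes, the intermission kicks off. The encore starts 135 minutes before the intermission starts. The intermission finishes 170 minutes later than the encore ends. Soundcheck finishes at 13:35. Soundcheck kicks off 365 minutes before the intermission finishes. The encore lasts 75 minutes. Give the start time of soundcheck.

11:35

The intermission starts at 13:35 + 135 min = 15:50.
The encore starts at 15:50 − 135 min = 13:35.
The encore ends at 13:35 + 75 min = 14:50.
The intermission ends at 14:50 + 170 min = 17:40.
Soundcheck starts at 17:40 − 365 min = 11:35.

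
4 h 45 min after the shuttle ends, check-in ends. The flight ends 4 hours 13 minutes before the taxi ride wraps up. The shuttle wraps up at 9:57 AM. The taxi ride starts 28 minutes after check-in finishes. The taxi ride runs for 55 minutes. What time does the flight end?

11:52 AM

Check-in ends at 9:57 AM + 285 min = 2:42 PM.
The taxi ride starts at 2:42 PM + 28 min = 3:10 PM.
The taxi ride ends at 3:10 PM + 55 min = 4:05 PM.
The flight ends at 4:05 PM − 253 min = 11:52 AM.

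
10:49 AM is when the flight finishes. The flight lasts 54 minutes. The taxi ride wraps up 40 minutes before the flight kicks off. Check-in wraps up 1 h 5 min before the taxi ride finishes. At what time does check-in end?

The flight starts at 10:49 AM − 54 min = 9:55 AM.
The taxi ride ends at 9:55 AM − 40 min = 9:15 AM.
Check-in ends at 9:15 AM − 65 min = 8:10 AM.

8:10 AM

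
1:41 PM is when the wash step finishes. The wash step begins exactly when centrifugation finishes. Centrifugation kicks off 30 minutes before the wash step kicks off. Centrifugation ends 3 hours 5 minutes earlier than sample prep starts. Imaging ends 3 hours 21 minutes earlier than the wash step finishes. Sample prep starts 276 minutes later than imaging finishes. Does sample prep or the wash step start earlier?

Imaging ends at 1:41 PM − 201 min = 10:20 AM.
Sample prep starts at 10:20 AM + 276 min = 2:56 PM.
Centrifugation ends at 2:56 PM − 185 min = 11:51 AM.
So the wash step starts at 11:51 AM.
Sample prep starts at 2:56 PM and the wash step starts at 11:51 AM, so the wash step is first.

the wash step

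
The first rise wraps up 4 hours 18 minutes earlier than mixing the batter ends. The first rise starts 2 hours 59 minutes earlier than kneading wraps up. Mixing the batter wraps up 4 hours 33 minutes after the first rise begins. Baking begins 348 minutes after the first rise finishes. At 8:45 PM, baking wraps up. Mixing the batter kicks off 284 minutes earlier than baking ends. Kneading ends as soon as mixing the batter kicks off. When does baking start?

7:05 PM

Mixing the batter starts at 8:45 PM − 284 min = 4:01 PM.
So kneading ends at 4:01 PM.
The first rise starts at 4:01 PM − 179 min = 1:02 PM.
Mixing the batter ends at 1:02 PM + 273 min = 5:35 PM.
The first rise ends at 5:35 PM − 258 min = 1:17 PM.
Baking starts at 1:17 PM + 348 min = 7:05 PM.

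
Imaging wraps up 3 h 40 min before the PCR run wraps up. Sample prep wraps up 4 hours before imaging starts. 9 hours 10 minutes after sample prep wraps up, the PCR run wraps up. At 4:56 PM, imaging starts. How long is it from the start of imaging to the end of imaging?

1.5 hours

Sample prep ends at 4:56 PM − 240 min = 12:56 PM.
The PCR run ends at 12:56 PM + 550 min = 10:06 PM.
Imaging ends at 10:06 PM − 220 min = 6:26 PM.
From 4:56 PM to 6:26 PM is 1.5 hours.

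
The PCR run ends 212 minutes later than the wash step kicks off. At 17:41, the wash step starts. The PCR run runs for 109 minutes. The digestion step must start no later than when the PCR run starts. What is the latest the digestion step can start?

19:24

The PCR run ends at 17:41 + 212 min = 21:13.
The PCR run starts at 21:13 − 109 min = 19:24.
The digestion step is bounded by the PCR run, so the latest it can start is 19:24.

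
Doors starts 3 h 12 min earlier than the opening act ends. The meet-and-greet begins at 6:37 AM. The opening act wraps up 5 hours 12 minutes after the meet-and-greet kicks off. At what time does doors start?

The opening act ends at 6:37 AM + 312 min = 11:49 AM.
Doors starts at 11:49 AM − 192 min = 8:37 AM.

8:37 AM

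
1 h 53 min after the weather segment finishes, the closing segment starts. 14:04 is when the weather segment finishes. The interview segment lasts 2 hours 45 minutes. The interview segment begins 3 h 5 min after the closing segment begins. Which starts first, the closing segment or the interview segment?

The closing segment starts at 14:04 + 113 min = 15:57.
The interview segment starts at 15:57 + 185 min = 19:02.
The closing segment starts at 15:57 and the interview segment starts at 19:02, so the closing segment is first.

the closing segment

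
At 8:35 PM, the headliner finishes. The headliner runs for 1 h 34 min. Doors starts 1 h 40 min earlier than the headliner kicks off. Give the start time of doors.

The headliner starts at 8:35 PM − 94 min = 7:01 PM.
Doors starts at 7:01 PM − 100 min = 5:21 PM.

5:21 PM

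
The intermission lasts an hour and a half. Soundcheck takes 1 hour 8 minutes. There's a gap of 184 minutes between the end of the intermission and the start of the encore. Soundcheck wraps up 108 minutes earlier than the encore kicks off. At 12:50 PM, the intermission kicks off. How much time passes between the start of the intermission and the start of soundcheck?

98 minutes

The intermission ends at 12:50 PM + 90 min = 2:20 PM.
The encore starts at 2:20 PM + 184 min = 5:24 PM.
Soundcheck ends at 5:24 PM − 108 min = 3:36 PM.
Soundcheck starts at 3:36 PM − 68 min = 2:28 PM.
From 12:50 PM to 2:28 PM is 98 minutes.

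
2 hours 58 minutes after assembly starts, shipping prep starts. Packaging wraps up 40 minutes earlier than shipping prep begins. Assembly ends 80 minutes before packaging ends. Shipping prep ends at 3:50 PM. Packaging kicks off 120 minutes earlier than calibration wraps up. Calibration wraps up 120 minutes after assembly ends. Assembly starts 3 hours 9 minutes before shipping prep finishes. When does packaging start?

1:39 PM

Assembly starts at 3:50 PM − 189 min = 12:41 PM.
Shipping prep starts at 12:41 PM + 178 min = 3:39 PM.
Packaging ends at 3:39 PM − 40 min = 2:59 PM.
Assembly ends at 2:59 PM − 80 min = 1:39 PM.
Calibration ends at 1:39 PM + 120 min = 3:39 PM.
Packaging starts at 3:39 PM − 120 min = 1:39 PM.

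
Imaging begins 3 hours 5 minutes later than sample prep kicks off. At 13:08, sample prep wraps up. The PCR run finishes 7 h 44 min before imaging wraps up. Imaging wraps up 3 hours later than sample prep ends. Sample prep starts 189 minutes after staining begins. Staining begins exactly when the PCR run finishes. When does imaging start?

14:38

Imaging ends at 13:08 + 180 min = 16:08.
The PCR run ends at 16:08 − 464 min = 08:24.
So staining starts at 08:24.
Sample prep starts at 08:24 + 189 min = 11:33.
Imaging starts at 11:33 + 185 min = 14:38.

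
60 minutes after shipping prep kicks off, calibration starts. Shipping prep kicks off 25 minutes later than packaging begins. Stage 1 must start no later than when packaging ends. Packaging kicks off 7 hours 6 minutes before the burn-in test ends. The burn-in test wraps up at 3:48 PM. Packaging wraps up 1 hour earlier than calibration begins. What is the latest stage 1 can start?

9:07 AM

Packaging starts at 3:48 PM − 426 min = 8:42 AM.
Shipping prep starts at 8:42 AM + 25 min = 9:07 AM.
Calibration starts at 9:07 AM + 60 min = 10:07 AM.
Packaging ends at 10:07 AM − 60 min = 9:07 AM.
Stage 1 is bounded by packaging, so the latest it can start is 9:07 AM.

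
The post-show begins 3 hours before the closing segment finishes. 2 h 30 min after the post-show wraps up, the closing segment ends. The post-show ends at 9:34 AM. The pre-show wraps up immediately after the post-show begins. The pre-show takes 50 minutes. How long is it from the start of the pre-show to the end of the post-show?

The closing segment ends at 9:34 AM + 150 min = 12:04 PM.
The post-show starts at 12:04 PM − 180 min = 9:04 AM.
So the pre-show ends at 9:04 AM.
The pre-show starts at 9:04 AM − 50 min = 8:14 AM.
From 8:14 AM to 9:34 AM is 1 h 20 min.

1 h 20 min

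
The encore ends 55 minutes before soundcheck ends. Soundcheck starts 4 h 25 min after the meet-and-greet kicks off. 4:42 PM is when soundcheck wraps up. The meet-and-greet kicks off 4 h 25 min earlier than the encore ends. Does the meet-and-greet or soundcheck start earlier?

the meet-and-greet

The encore ends at 4:42 PM − 55 min = 3:47 PM.
The meet-and-greet starts at 3:47 PM − 265 min = 11:22 AM.
Soundcheck starts at 11:22 AM + 265 min = 3:47 PM.
The meet-and-greet starts at 11:22 AM and soundcheck starts at 3:47 PM, so the meet-and-greet is first.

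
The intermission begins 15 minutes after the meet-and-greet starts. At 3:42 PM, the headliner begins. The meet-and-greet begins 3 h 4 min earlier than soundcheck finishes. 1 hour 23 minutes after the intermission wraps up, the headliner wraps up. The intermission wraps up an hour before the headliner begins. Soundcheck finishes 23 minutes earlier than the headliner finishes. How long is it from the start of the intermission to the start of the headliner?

The intermission ends at 3:42 PM − 60 min = 2:42 PM.
The headliner ends at 2:42 PM + 83 min = 4:05 PM.
Soundcheck ends at 4:05 PM − 23 min = 3:42 PM.
The meet-and-greet starts at 3:42 PM − 184 min = 12:38 PM.
The intermission starts at 12:38 PM + 15 min = 12:53 PM.
From 12:53 PM to 3:42 PM is 2 hours 49 minutes.

2 hours 49 minutes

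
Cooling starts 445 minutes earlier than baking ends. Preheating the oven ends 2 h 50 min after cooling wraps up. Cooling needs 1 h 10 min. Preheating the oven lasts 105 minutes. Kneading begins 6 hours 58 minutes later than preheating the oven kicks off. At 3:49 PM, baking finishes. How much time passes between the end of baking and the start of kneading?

1 hour 48 minutes

Cooling starts at 3:49 PM − 445 min = 8:24 AM.
Cooling ends at 8:24 AM + 70 min = 9:34 AM.
Preheating the oven ends at 9:34 AM + 170 min = 12:24 PM.
Preheating the oven starts at 12:24 PM − 105 min = 10:39 AM.
Kneading starts at 10:39 AM + 418 min = 5:37 PM.
From 3:49 PM to 5:37 PM is 1 hour 48 minutes.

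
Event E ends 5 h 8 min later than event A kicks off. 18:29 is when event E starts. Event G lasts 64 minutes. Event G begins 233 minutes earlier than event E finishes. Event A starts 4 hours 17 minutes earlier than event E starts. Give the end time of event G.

16:31

Event A starts at 18:29 − 257 min = 14:12.
Event E ends at 14:12 + 308 min = 19:20.
Event G starts at 19:20 − 233 min = 15:27.
Event G ends at 15:27 + 64 min = 16:31.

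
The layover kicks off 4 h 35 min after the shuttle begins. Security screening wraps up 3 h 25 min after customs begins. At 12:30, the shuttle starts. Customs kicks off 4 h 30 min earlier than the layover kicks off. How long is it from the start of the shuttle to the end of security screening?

3 h 30 min

The layover starts at 12:30 + 275 min = 17:05.
Customs starts at 17:05 − 270 min = 12:35.
Security screening ends at 12:35 + 205 min = 16:00.
From 12:30 to 16:00 is 3 h 30 min.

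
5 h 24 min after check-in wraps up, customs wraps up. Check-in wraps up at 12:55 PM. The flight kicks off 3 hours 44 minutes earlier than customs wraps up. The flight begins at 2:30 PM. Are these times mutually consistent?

No

Customs ends at 12:55 PM + 324 min = 6:19 PM.
The flight starts at 6:19 PM − 224 min = 2:35 PM.
But the flight is also said to start at 2:30 PM — a 5-minute conflict.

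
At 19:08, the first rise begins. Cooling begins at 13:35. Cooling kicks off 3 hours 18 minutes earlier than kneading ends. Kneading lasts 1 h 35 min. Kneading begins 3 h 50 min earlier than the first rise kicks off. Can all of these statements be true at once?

Yes

Kneading starts at 19:08 − 230 min = 15:18.
Kneading ends at 15:18 + 95 min = 16:53.
Cooling starts at 16:53 − 198 min = 13:35.
That matches the stated 13:35, so the schedule is consistent.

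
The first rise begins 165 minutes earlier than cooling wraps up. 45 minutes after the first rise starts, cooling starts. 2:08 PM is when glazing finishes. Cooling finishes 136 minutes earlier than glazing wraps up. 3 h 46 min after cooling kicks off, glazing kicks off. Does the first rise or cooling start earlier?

the first rise

Cooling ends at 2:08 PM − 136 min = 11:52 AM.
The first rise starts at 11:52 AM − 165 min = 9:07 AM.
Cooling starts at 9:07 AM + 45 min = 9:52 AM.
The first rise starts at 9:07 AM and cooling starts at 9:52 AM, so the first rise is first.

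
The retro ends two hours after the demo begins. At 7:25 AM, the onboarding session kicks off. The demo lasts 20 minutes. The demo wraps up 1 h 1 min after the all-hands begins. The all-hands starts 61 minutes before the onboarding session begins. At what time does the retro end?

9:05 AM

The all-hands starts at 7:25 AM − 61 min = 6:24 AM.
The demo ends at 6:24 AM + 61 min = 7:25 AM.
The demo starts at 7:25 AM − 20 min = 7:05 AM.
The retro ends at 7:05 AM + 120 min = 9:05 AM.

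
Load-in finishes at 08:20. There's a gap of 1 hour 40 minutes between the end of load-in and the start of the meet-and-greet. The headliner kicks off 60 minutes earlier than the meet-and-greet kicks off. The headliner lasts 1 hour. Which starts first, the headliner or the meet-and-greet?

The meet-and-greet starts at 08:20 + 100 min = 10:00.
The headliner starts at 10:00 − 60 min = 09:00.
The headliner starts at 09:00 and the meet-and-greet starts at 10:00, so the headliner is first.

the headliner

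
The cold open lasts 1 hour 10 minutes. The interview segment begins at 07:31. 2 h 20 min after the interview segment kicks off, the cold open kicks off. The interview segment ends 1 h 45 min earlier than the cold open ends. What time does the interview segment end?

09:16

The cold open starts at 07:31 + 140 min = 09:51.
The cold open ends at 09:51 + 70 min = 11:01.
The interview segment ends at 11:01 − 105 min = 09:16.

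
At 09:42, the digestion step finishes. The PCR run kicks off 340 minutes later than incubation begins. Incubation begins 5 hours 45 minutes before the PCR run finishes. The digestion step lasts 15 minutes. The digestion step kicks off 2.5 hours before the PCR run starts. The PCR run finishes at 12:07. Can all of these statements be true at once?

Incubation starts at 12:07 − 345 min = 06:22.
The PCR run starts at 06:22 + 340 min = 12:02.
The digestion step starts at 12:02 − 150 min = 09:32.
The digestion step ends at 09:32 + 15 min = 09:47.
But the digestion step is also said to end at 09:42 — a 5-minute conflict.

No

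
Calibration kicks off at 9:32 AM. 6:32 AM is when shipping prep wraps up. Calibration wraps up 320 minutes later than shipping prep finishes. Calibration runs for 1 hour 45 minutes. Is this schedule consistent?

Calibration ends at 6:32 AM + 320 min = 11:52 AM.
Calibration starts at 11:52 AM − 105 min = 10:07 AM.
But calibration is also said to start at 9:32 AM — a 35-minute conflict.

No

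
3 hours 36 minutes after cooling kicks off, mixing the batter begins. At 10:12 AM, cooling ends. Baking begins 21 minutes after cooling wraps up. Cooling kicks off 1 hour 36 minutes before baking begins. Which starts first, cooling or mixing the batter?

cooling

Baking starts at 10:12 AM + 21 min = 10:33 AM.
Cooling starts at 10:33 AM − 96 min = 8:57 AM.
Mixing the batter starts at 8:57 AM + 216 min = 12:33 PM.
Cooling starts at 8:57 AM and mixing the batter starts at 12:33 PM, so cooling is first.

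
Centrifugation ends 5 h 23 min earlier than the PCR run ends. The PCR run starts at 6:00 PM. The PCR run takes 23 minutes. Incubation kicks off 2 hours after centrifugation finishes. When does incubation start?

3:00 PM

The PCR run ends at 6:00 PM + 23 min = 6:23 PM.
Centrifugation ends at 6:23 PM − 323 min = 1:00 PM.
Incubation starts at 1:00 PM + 120 min = 3:00 PM.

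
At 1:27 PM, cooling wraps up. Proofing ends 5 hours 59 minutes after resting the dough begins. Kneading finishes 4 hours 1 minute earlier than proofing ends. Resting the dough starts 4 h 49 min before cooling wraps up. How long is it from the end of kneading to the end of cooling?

171 minutes

Resting the dough starts at 1:27 PM − 289 min = 8:38 AM.
Proofing ends at 8:38 AM + 359 min = 2:37 PM.
Kneading ends at 2:37 PM − 241 min = 10:36 AM.
From 10:36 AM to 1:27 PM is 171 minutes.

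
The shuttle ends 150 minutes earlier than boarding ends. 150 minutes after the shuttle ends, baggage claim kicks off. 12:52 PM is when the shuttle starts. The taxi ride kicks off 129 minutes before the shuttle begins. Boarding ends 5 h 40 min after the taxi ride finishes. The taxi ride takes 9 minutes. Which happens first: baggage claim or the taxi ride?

The taxi ride starts at 12:52 PM − 129 min = 10:43 AM.
The taxi ride ends at 10:43 AM + 9 min = 10:52 AM.
Boarding ends at 10:52 AM + 340 min = 4:32 PM.
The shuttle ends at 4:32 PM − 150 min = 2:02 PM.
Baggage claim starts at 2:02 PM + 150 min = 4:32 PM.
Baggage claim starts at 4:32 PM and the taxi ride starts at 10:43 AM, so the taxi ride is first.

the taxi ride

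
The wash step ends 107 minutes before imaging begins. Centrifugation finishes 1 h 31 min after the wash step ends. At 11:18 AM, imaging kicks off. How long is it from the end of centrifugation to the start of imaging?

The wash step ends at 11:18 AM − 107 min = 9:31 AM.
Centrifugation ends at 9:31 AM + 91 min = 11:02 AM.
From 11:02 AM to 11:18 AM is 16 minutes.

16 minutes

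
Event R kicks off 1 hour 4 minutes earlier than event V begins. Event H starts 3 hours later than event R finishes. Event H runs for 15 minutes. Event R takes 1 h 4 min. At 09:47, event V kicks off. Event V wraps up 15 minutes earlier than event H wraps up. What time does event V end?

Event R starts at 09:47 − 64 min = 08:43.
Event R ends at 08:43 + 64 min = 09:47.
Event H starts at 09:47 + 180 min = 12:47.
Event H ends at 12:47 + 15 min = 13:02.
Event V ends at 13:02 − 15 min = 12:47.

12:47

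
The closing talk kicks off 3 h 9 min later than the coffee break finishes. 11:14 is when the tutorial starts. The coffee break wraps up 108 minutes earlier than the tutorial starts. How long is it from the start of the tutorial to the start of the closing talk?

81 minutes

The coffee break ends at 11:14 − 108 min = 09:26.
The closing talk starts at 09:26 + 189 min = 12:35.
From 11:14 to 12:35 is 81 minutes.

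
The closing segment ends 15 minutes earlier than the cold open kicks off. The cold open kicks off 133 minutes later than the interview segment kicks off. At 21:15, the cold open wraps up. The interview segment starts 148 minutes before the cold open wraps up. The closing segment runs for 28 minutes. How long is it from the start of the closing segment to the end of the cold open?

58 minutes

The interview segment starts at 21:15 − 148 min = 18:47.
The cold open starts at 18:47 + 133 min = 21:00.
The closing segment ends at 21:00 − 15 min = 20:45.
The closing segment starts at 20:45 − 28 min = 20:17.
From 20:17 to 21:15 is 58 minutes.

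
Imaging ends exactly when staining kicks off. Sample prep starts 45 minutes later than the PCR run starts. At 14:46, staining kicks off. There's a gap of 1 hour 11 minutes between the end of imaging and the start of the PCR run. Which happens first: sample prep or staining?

staining

Imaging ends at 14:46.
The PCR run starts at 14:46 + 71 min = 15:57.
Sample prep starts at 15:57 + 45 min = 16:42.
Sample prep starts at 16:42 and staining starts at 14:46, so staining is first.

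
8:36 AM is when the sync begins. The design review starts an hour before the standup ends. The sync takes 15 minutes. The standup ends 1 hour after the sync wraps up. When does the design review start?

8:51 AM

The sync ends at 8:36 AM + 15 min = 8:51 AM.
The standup ends at 8:51 AM + 60 min = 9:51 AM.
The design review starts at 9:51 AM − 60 min = 8:51 AM.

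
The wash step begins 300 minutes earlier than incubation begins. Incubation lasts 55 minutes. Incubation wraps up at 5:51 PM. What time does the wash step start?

11:56 AM

Incubation starts at 5:51 PM − 55 min = 4:56 PM.
The wash step starts at 4:56 PM − 300 min = 11:56 AM.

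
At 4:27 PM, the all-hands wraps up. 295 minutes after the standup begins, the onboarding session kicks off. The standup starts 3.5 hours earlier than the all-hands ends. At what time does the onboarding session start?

The standup starts at 4:27 PM − 210 min = 12:57 PM.
The onboarding session starts at 12:57 PM + 295 min = 5:52 PM.

5:52 PM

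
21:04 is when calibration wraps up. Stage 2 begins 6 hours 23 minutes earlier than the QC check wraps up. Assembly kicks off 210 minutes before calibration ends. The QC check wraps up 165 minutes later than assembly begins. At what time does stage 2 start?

13:56

Assembly starts at 21:04 − 210 min = 17:34.
The QC check ends at 17:34 + 165 min = 20:19.
Stage 2 starts at 20:19 − 383 min = 13:56.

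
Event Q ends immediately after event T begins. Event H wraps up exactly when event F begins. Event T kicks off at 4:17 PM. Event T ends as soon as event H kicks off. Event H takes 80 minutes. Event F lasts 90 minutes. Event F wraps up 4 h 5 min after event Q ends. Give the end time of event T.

Event Q ends at 4:17 PM.
Event F ends at 4:17 PM + 245 min = 8:22 PM.
Event F starts at 8:22 PM − 90 min = 6:52 PM.
So event H ends at 6:52 PM.
Event H starts at 6:52 PM − 80 min = 5:32 PM.
So event T ends at 5:32 PM.

5:32 PM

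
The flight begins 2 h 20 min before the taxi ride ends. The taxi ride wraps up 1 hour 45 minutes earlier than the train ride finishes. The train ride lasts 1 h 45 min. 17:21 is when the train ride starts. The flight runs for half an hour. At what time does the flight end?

The train ride ends at 17:21 + 105 min = 19:06.
The taxi ride ends at 19:06 − 105 min = 17:21.
The flight starts at 17:21 − 140 min = 15:01.
The flight ends at 15:01 + 30 min = 15:31.

15:31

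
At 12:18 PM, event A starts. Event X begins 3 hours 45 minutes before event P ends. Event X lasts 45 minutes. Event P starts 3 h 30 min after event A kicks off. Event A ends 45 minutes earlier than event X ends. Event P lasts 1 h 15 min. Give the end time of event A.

1:18 PM

Event P starts at 12:18 PM + 210 min = 3:48 PM.
Event P ends at 3:48 PM + 75 min = 5:03 PM.
Event X starts at 5:03 PM − 225 min = 1:18 PM.
Event X ends at 1:18 PM + 45 min = 2:03 PM.
Event A ends at 2:03 PM − 45 min = 1:18 PM.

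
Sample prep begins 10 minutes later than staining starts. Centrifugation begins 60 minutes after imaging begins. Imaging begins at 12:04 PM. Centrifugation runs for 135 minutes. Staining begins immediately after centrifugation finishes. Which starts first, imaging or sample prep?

imaging

Centrifugation starts at 12:04 PM + 60 min = 1:04 PM.
Centrifugation ends at 1:04 PM + 135 min = 3:19 PM.
So staining starts at 3:19 PM.
Sample prep starts at 3:19 PM + 10 min = 3:29 PM.
Imaging starts at 12:04 PM and sample prep starts at 3:29 PM, so imaging is first.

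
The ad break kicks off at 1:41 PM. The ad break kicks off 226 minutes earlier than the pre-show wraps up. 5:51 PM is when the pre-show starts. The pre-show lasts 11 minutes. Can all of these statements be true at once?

No

The pre-show ends at 5:51 PM + 11 min = 6:02 PM.
The ad break starts at 6:02 PM − 226 min = 2:16 PM.
But the ad break is also said to start at 1:41 PM — a 35-minute conflict.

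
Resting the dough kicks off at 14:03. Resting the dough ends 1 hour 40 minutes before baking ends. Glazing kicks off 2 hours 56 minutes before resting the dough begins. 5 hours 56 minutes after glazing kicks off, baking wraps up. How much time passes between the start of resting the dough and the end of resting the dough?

Glazing starts at 14:03 − 176 min = 11:07.
Baking ends at 11:07 + 356 min = 17:03.
Resting the dough ends at 17:03 − 100 min = 15:23.
From 14:03 to 15:23 is 1 hour 20 minutes.

1 hour 20 minutes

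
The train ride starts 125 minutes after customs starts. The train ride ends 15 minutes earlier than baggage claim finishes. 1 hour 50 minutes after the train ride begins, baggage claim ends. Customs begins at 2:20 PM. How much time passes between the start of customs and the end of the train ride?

3 hours 40 minutes

The train ride starts at 2:20 PM + 125 min = 4:25 PM.
Baggage claim ends at 4:25 PM + 110 min = 6:15 PM.
The train ride ends at 6:15 PM − 15 min = 6:00 PM.
From 2:20 PM to 6:00 PM is 3 hours 40 minutes.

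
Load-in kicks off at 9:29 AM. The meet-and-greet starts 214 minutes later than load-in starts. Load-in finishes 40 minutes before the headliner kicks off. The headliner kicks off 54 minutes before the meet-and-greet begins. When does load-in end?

The meet-and-greet starts at 9:29 AM + 214 min = 1:03 PM.
The headliner starts at 1:03 PM − 54 min = 12:09 PM.
Load-in ends at 12:09 PM − 40 min = 11:29 AM.

11:29 AM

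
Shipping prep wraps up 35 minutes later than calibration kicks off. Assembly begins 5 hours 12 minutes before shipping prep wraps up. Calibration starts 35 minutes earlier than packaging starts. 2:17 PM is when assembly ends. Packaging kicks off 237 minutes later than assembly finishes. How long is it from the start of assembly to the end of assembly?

Packaging starts at 2:17 PM + 237 min = 6:14 PM.
Calibration starts at 6:14 PM − 35 min = 5:39 PM.
Shipping prep ends at 5:39 PM + 35 min = 6:14 PM.
Assembly starts at 6:14 PM − 312 min = 1:02 PM.
From 1:02 PM to 2:17 PM is 1 h 15 min.

1 h 15 min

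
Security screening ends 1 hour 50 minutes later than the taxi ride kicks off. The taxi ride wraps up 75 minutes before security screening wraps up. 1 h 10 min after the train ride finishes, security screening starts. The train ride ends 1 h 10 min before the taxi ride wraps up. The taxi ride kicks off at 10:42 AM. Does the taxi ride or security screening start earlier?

Security screening ends at 10:42 AM + 110 min = 12:32 PM.
The taxi ride ends at 12:32 PM − 75 min = 11:17 AM.
The train ride ends at 11:17 AM − 70 min = 10:07 AM.
Security screening starts at 10:07 AM + 70 min = 11:17 AM.
The taxi ride starts at 10:42 AM and security screening starts at 11:17 AM, so the taxi ride is first.

the taxi ride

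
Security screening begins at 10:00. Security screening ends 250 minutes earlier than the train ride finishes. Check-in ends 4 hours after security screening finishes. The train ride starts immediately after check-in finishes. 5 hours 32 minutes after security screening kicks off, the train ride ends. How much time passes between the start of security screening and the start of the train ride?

5 hours 22 minutes

The train ride ends at 10:00 + 332 min = 15:32.
Security screening ends at 15:32 − 250 min = 11:22.
Check-in ends at 11:22 + 240 min = 15:22.
So the train ride starts at 15:22.
From 10:00 to 15:22 is 5 hours 22 minutes.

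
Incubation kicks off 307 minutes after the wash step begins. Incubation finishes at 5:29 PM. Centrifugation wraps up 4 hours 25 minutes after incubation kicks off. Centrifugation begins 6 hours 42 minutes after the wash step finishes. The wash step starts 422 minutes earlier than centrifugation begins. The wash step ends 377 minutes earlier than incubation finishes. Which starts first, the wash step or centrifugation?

the wash step

The wash step ends at 5:29 PM − 377 min = 11:12 AM.
Centrifugation starts at 11:12 AM + 402 min = 5:54 PM.
The wash step starts at 5:54 PM − 422 min = 10:52 AM.
The wash step starts at 10:52 AM and centrifugation starts at 5:54 PM, so the wash step is first.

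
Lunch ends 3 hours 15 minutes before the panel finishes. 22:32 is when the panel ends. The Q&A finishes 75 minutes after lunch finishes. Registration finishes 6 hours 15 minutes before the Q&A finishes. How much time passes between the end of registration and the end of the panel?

8 h 15 min

Lunch ends at 22:32 − 195 min = 19:17.
The Q&A ends at 19:17 + 75 min = 20:32.
Registration ends at 20:32 − 375 min = 14:17.
From 14:17 to 22:32 is 8 h 15 min.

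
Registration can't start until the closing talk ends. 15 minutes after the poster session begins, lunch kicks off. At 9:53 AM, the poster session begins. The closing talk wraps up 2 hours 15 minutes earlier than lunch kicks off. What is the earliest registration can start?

7:53 AM

Lunch starts at 9:53 AM + 15 min = 10:08 AM.
The closing talk ends at 10:08 AM − 135 min = 7:53 AM.
Registration is bounded by the closing talk, so the earliest it can start is 7:53 AM.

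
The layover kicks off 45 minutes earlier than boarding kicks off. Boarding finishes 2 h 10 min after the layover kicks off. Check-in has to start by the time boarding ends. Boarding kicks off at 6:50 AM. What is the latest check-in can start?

8:15 AM

The layover starts at 6:50 AM − 45 min = 6:05 AM.
Boarding ends at 6:05 AM + 130 min = 8:15 AM.
Check-in is bounded by boarding, so the latest it can start is 8:15 AM.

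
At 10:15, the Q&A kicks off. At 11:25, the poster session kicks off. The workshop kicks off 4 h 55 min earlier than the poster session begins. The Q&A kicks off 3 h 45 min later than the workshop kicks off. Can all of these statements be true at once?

The workshop starts at 11:25 − 295 min = 06:30.
The Q&A starts at 06:30 + 225 min = 10:15.
That matches the stated 10:15, so the schedule is consistent.

Yes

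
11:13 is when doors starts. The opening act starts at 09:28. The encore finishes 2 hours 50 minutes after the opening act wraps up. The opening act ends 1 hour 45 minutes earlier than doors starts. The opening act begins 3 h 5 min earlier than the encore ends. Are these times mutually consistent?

No

The opening act ends at 11:13 − 105 min = 09:28.
The encore ends at 09:28 + 170 min = 12:18.
The opening act starts at 12:18 − 185 min = 09:13.
But the opening act is also said to start at 09:28 — a 15-minute conflict.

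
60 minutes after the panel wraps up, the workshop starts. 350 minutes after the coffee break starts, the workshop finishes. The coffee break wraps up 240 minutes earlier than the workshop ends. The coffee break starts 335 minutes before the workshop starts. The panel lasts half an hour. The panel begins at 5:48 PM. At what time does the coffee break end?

3:33 PM

The panel ends at 5:48 PM + 30 min = 6:18 PM.
The workshop starts at 6:18 PM + 60 min = 7:18 PM.
The coffee break starts at 7:18 PM − 335 min = 1:43 PM.
The workshop ends at 1:43 PM + 350 min = 7:33 PM.
The coffee break ends at 7:33 PM − 240 min = 3:33 PM.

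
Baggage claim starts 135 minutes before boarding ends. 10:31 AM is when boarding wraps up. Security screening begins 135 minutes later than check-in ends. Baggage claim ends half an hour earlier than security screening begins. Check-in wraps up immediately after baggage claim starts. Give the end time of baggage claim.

10:01 AM

Baggage claim starts at 10:31 AM − 135 min = 8:16 AM.
So check-in ends at 8:16 AM.
Security screening starts at 8:16 AM + 135 min = 10:31 AM.
Baggage claim ends at 10:31 AM − 30 min = 10:01 AM.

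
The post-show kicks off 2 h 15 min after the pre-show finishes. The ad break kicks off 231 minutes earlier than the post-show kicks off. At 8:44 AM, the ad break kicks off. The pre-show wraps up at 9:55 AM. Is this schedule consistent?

No

The post-show starts at 9:55 AM + 135 min = 12:10 PM.
The ad break starts at 12:10 PM − 231 min = 8:19 AM.
But the ad break is also said to start at 8:44 AM — a 25-minute conflict.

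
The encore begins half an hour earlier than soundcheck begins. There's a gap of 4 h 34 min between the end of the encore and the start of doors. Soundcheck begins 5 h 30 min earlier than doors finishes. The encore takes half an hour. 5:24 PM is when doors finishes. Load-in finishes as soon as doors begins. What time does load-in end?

4:28 PM

Soundcheck starts at 5:24 PM − 330 min = 11:54 AM.
The encore starts at 11:54 AM − 30 min = 11:24 AM.
The encore ends at 11:24 AM + 30 min = 11:54 AM.
Doors starts at 11:54 AM + 274 min = 4:28 PM.
So load-in ends at 4:28 PM.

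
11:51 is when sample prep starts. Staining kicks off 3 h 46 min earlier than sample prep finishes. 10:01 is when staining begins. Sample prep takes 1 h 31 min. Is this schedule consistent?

Sample prep ends at 11:51 + 91 min = 13:22.
Staining starts at 13:22 − 226 min = 09:36.
But staining is also said to start at 10:01 — a 25-minute conflict.

No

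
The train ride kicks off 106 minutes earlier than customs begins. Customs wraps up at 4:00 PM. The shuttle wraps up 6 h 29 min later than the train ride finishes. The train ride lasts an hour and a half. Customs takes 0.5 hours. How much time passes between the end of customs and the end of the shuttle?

Customs starts at 4:00 PM − 30 min = 3:30 PM.
The train ride starts at 3:30 PM − 106 min = 1:44 PM.
The train ride ends at 1:44 PM + 90 min = 3:14 PM.
The shuttle ends at 3:14 PM + 389 min = 9:43 PM.
From 4:00 PM to 9:43 PM is 343 minutes.

343 minutes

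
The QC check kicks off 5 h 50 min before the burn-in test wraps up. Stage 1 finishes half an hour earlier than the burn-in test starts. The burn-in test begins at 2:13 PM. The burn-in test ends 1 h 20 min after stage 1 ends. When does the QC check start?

Stage 1 ends at 2:13 PM − 30 min = 1:43 PM.
The burn-in test ends at 1:43 PM + 80 min = 3:03 PM.
The QC check starts at 3:03 PM − 350 min = 9:13 AM.

9:13 AM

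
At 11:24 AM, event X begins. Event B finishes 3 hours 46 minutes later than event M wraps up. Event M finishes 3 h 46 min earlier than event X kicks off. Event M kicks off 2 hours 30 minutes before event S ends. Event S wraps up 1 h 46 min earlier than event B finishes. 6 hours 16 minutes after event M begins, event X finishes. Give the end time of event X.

Event M ends at 11:24 AM − 226 min = 7:38 AM.
Event B ends at 7:38 AM + 226 min = 11:24 AM.
Event S ends at 11:24 AM − 106 min = 9:38 AM.
Event M starts at 9:38 AM − 150 min = 7:08 AM.
Event X ends at 7:08 AM + 376 min = 1:24 PM.

1:24 PM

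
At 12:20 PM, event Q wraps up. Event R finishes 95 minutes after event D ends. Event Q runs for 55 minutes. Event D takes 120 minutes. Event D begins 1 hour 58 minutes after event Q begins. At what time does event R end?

Event Q starts at 12:20 PM − 55 min = 11:25 AM.
Event D starts at 11:25 AM + 118 min = 1:23 PM.
Event D ends at 1:23 PM + 120 min = 3:23 PM.
Event R ends at 3:23 PM + 95 min = 4:58 PM.

4:58 PM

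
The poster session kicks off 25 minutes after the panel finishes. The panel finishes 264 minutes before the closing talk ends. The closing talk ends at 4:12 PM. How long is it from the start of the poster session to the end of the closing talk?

The panel ends at 4:12 PM − 264 min = 11:48 AM.
The poster session starts at 11:48 AM + 25 min = 12:13 PM.
From 12:13 PM to 4:12 PM is 3 h 59 min.

3 h 59 min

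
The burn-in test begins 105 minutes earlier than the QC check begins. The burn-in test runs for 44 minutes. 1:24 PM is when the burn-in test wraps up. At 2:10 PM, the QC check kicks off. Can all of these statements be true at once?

No

The burn-in test starts at 2:10 PM − 105 min = 12:25 PM.
The burn-in test ends at 12:25 PM + 44 min = 1:09 PM.
But the burn-in test is also said to end at 1:24 PM — a 15-minute conflict.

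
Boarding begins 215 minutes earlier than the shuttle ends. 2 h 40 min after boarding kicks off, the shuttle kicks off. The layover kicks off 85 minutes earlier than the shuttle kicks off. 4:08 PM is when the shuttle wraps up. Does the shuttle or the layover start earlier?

Boarding starts at 4:08 PM − 215 min = 12:33 PM.
The shuttle starts at 12:33 PM + 160 min = 3:13 PM.
The layover starts at 3:13 PM − 85 min = 1:48 PM.
The shuttle starts at 3:13 PM and the layover starts at 1:48 PM, so the layover is first.

the layover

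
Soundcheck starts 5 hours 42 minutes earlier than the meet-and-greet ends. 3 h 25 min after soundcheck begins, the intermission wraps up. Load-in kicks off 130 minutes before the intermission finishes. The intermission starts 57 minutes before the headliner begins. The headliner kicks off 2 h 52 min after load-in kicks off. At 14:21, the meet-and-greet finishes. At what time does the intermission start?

11:49

Soundcheck starts at 14:21 − 342 min = 08:39.
The intermission ends at 08:39 + 205 min = 12:04.
Load-in starts at 12:04 − 130 min = 09:54.
The headliner starts at 09:54 + 172 min = 12:46.
The intermission starts at 12:46 − 57 min = 11:49.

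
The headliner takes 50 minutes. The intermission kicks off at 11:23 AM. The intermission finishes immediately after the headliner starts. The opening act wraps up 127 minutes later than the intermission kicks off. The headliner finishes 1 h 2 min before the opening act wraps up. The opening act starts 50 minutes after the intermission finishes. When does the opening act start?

The opening act ends at 11:23 AM + 127 min = 1:30 PM.
The headliner ends at 1:30 PM − 62 min = 12:28 PM.
The headliner starts at 12:28 PM − 50 min = 11:38 AM.
So the intermission ends at 11:38 AM.
The opening act starts at 11:38 AM + 50 min = 12:28 PM.

12:28 PM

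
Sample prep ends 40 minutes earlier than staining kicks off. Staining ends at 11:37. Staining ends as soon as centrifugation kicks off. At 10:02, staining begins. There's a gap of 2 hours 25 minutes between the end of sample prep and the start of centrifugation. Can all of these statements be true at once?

No

Sample prep ends at 10:02 − 40 min = 09:22.
Centrifugation starts at 09:22 + 145 min = 11:47.
So staining ends at 11:47.
But staining is also said to end at 11:37 — a 10-minute conflict.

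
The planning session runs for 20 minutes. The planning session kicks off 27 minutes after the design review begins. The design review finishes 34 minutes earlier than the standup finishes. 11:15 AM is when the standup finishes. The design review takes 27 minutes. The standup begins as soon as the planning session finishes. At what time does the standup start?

11:01 AM

The design review ends at 11:15 AM − 34 min = 10:41 AM.
The design review starts at 10:41 AM − 27 min = 10:14 AM.
The planning session starts at 10:14 AM + 27 min = 10:41 AM.
The planning session ends at 10:41 AM + 20 min = 11:01 AM.
So the standup starts at 11:01 AM.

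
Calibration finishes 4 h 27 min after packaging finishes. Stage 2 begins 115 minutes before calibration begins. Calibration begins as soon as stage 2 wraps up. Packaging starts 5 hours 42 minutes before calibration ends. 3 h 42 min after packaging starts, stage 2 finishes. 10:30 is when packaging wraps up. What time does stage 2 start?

Calibration ends at 10:30 + 267 min = 14:57.
Packaging starts at 14:57 − 342 min = 09:15.
Stage 2 ends at 09:15 + 222 min = 12:57.
So calibration starts at 12:57.
Stage 2 starts at 12:57 − 115 min = 11:02.

11:02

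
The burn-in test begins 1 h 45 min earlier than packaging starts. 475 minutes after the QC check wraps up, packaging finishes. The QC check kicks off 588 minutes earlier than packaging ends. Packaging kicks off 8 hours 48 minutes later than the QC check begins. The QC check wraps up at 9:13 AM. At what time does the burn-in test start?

2:23 PM

Packaging ends at 9:13 AM + 475 min = 5:08 PM.
The QC check starts at 5:08 PM − 588 min = 7:20 AM.
Packaging starts at 7:20 AM + 528 min = 4:08 PM.
The burn-in test starts at 4:08 PM − 105 min = 2:23 PM.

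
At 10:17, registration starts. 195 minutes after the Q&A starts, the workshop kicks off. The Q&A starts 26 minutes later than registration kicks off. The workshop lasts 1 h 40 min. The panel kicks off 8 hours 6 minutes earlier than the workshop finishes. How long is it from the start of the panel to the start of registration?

2 hours 45 minutes

The Q&A starts at 10:17 + 26 min = 10:43.
The workshop starts at 10:43 + 195 min = 13:58.
The workshop ends at 13:58 + 100 min = 15:38.
The panel starts at 15:38 − 486 min = 07:32.
From 07:32 to 10:17 is 2 hours 45 minutes.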